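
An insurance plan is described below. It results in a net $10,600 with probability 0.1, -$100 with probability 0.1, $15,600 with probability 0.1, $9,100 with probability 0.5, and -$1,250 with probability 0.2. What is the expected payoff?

EV = 0.1 × 10600 + 0.1 × (-100) + 0.1 × 15600 + 0.5 × 9100 + 0.2 × (-1250) = 1060 − 10 + 1560 + 4550 − 250 = 6910

$6,910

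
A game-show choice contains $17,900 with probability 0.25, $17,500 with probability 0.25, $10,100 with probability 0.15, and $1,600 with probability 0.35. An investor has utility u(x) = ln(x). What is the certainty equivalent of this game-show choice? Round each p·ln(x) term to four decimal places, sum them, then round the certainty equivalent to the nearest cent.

E[u] = 0.25·ln(17900) + 0.25·ln(17500) + 0.15·ln(10100) + 0.35·ln(1600) = 2.4481 + 2.4425 + 1.3830 + 2.5822 = 8.8558
CE = e^8.8558 ≈ 7014.96

$7,014.96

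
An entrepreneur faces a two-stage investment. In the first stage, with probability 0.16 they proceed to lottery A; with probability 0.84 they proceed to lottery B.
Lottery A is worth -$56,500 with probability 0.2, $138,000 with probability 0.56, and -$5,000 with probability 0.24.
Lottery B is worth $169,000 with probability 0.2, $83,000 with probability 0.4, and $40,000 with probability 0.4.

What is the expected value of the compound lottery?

EV(A) = 0.2 × (-56500) + 0.56 × 138000 + 0.24 × (-5000) = -11300 + 77280 − 1200 = 64780
EV(B) = 0.2 × 169000 + 0.4 × 83000 + 0.4 × 40000 = 33800 + 33200 + 16000 = 83000
Overall = 0.16 × 64780 + 0.84 × 83000 = 10364.8 + 69720 = 80084.8

$80,084.80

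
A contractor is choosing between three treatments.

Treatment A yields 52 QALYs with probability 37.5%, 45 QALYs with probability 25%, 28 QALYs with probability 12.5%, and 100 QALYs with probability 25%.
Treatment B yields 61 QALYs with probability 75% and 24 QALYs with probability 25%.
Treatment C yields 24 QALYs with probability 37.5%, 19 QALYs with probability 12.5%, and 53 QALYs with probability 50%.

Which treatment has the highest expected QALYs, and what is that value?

Treatment A (59.25 QALYs)

Treatment A = 0.375 × 52 + 0.25 × 45 + 0.125 × 28 + 0.25 × 100 = 19.5 + 11.25 + 3.5 + 25 = 59.25
Treatment B = 0.75 × 61 + 0.25 × 24 = 45.75 + 6 = 51.75
Treatment C = 0.375 × 24 + 0.125 × 19 + 0.5 × 53 = 9 + 2.375 + 26.5 = 37.875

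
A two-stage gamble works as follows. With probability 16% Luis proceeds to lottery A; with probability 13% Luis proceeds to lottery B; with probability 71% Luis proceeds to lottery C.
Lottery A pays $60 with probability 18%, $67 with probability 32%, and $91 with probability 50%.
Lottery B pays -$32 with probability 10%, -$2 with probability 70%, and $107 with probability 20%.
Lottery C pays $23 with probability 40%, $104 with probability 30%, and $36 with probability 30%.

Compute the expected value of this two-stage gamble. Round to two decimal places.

$50.97

EV(A) = 0.18 × 60 + 0.32 × 67 + 0.5 × 91 = 10.8 + 21.44 + 45.5 = 77.74
EV(B) = 0.1 × (-32) + 0.7 × (-2) + 0.2 × 107 = -3.2 − 1.4 + 21.4 = 16.8
EV(C) = 0.4 × 23 + 0.3 × 104 + 0.3 × 36 = 9.2 + 31.2 + 10.8 = 51.2
Overall = 0.16 × 77.74 + 0.13 × 16.8 + 0.71 × 51.2 = 12.4384 + 2.184 + 36.352 = 50.9744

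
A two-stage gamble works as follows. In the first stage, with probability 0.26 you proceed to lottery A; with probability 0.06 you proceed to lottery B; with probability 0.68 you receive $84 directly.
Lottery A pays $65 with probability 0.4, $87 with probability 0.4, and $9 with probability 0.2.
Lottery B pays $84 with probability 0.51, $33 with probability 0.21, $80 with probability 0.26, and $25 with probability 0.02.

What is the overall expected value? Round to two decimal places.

EV(A) = 0.4 × 65 + 0.4 × 87 + 0.2 × 9 = 26 + 34.8 + 1.8 = 62.6
EV(B) = 0.51 × 84 + 0.21 × 33 + 0.26 × 80 + 0.02 × 25 = 42.84 + 6.93 + 20.8 + 0.5 = 71.07
Branch C: 84 (certain)
Overall = 0.26 × 62.6 + 0.06 × 71.07 + 0.68 × 84 = 16.276 + 4.2642 + 57.12 = 77.6602

$77.66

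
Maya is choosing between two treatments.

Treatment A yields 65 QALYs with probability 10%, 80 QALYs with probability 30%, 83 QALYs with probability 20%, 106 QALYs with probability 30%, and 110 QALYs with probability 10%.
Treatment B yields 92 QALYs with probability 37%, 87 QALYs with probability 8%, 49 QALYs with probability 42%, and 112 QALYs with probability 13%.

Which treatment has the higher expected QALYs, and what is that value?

Treatment A = 0.1 × 65 + 0.3 × 80 + 0.2 × 83 + 0.3 × 106 + 0.1 × 110 = 6.5 + 24 + 16.6 + 31.8 + 11 = 89.9
Treatment B = 0.37 × 92 + 0.08 × 87 + 0.42 × 49 + 0.13 × 112 = 34.04 + 6.96 + 20.58 + 14.56 = 76.14

Treatment A (89.9 QALYs)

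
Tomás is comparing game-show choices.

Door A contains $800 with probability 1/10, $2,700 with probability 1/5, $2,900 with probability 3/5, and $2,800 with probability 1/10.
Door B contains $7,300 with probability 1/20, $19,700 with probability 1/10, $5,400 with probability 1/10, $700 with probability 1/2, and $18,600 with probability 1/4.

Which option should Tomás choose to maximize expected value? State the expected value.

Door A = 1/10 × 800 + 1/5 × 2700 + 3/5 × 2900 + 1/10 × 2800 = 80 + 540 + 1740 + 280 = 2640
Door B = 1/20 × 7300 + 1/10 × 19700 + 1/10 × 5400 + 1/2 × 700 + 1/4 × 18600 = 365 + 1970 + 540 + 350 + 4650 = 7875

Door B ($7,875)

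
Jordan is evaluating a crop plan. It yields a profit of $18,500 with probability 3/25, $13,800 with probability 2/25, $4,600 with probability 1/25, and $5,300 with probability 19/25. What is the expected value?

$7,536

EV = 3/25 × 18500 + 2/25 × 13800 + 1/25 × 4600 + 19/25 × 5300 = 2220 + 1104 + 184 + 4028 = 7536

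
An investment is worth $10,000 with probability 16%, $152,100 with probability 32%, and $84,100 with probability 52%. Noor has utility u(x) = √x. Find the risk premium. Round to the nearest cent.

E[u] = 0.16·√10000 + 0.32·√152100 + 0.52·√84100 = 0.16·100 + 0.32·390 + 0.52·290 = 291.6
CE = (291.6)² = 85030.56
Risk premium = EV − CE = 94004 − 85030.56 = 8973.44

$8,973.44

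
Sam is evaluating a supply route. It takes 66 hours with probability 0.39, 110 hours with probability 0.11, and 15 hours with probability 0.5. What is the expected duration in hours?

45.34 hours

EV = 0.39 × 66 + 0.11 × 110 + 0.5 × 15 = 25.74 + 12.1 + 7.5 = 45.34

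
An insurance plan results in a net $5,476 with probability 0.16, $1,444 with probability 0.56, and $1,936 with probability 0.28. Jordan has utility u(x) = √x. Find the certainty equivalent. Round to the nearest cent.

E[u] = 0.16·√5476 + 0.56·√1444 + 0.28·√1936 = 0.16·74 + 0.56·38 + 0.28·44 = 45.44
CE = (45.44)² = 2064.7936

$2,064.79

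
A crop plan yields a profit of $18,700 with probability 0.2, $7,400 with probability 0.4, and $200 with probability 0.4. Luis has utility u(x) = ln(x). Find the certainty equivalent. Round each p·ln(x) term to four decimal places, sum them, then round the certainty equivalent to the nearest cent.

$2,101.28

E[u] = 0.2·ln(18700) + 0.4·ln(7400) + 0.4·ln(200) = 1.9673 + 3.5637 + 2.1193 = 7.6503
CE = e^7.6503 ≈ 2101.28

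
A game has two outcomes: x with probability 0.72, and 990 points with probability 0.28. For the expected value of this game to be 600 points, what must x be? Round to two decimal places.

0.72·x + 0.28·990 = 600
0.72·x = 600 − 277.2 = 322.8
x = 322.8 / 0.72 = 448.3333

x = 448.33 points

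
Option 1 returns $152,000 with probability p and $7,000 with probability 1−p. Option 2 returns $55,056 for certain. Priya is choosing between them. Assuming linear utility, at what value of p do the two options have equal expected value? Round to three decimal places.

p·152000 + (1−p)·7000 = 55056
145000p + 7000 = 55056
p = (55056 − 7000) / 145000

p = 0.331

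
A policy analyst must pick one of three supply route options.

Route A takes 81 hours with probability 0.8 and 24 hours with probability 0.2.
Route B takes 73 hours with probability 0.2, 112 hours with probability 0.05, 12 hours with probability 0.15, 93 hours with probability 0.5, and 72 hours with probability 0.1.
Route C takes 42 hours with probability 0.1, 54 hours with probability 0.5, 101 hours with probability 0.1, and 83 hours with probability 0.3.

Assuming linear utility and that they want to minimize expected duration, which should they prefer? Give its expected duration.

Route C (66.2 hours)

Route A = 0.8 × 81 + 0.2 × 24 = 64.8 + 4.8 = 69.6
Route B = 0.2 × 73 + 0.05 × 112 + 0.15 × 12 + 0.5 × 93 + 0.1 × 72 = 14.6 + 5.6 + 1.8 + 46.5 + 7.2 = 75.7
Route C = 0.1 × 42 + 0.5 × 54 + 0.1 × 101 + 0.3 × 83 = 4.2 + 27 + 10.1 + 24.9 = 66.2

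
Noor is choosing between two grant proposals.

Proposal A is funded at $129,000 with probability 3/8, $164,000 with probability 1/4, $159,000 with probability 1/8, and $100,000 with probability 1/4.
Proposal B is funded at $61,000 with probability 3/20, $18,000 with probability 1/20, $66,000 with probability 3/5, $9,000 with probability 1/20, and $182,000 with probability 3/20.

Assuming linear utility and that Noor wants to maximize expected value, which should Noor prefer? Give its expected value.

Proposal A ($134,250)

Proposal A = 3/8 × 129000 + 1/4 × 164000 + 1/8 × 159000 + 1/4 × 100000 = 48375 + 41000 + 19875 + 25000 = 134250
Proposal B = 3/20 × 61000 + 1/20 × 18000 + 3/5 × 66000 + 1/20 × 9000 + 3/20 × 182000 = 9150 + 900 + 39600 + 450 + 27300 = 77400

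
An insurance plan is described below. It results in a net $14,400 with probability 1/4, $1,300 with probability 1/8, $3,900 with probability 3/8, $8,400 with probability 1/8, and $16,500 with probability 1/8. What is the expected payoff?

EV = 1/4 × 14400 + 1/8 × 1300 + 3/8 × 3900 + 1/8 × 8400 + 1/8 × 16500 = 3600 + 162.5 + 1462.5 + 1050 + 2062.5 = 8337.5

$8,337.50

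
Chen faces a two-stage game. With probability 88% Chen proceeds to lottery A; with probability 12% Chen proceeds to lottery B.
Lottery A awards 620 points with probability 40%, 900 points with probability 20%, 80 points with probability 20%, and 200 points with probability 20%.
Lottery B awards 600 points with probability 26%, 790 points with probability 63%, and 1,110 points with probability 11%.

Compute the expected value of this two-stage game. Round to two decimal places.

EV(A) = 0.4 × 620 + 0.2 × 900 + 0.2 × 80 + 0.2 × 200 = 248 + 180 + 16 + 40 = 484
EV(B) = 0.26 × 600 + 0.63 × 790 + 0.11 × 1110 = 156 + 497.7 + 122.1 = 775.8
Overall = 0.88 × 484 + 0.12 × 775.8 = 425.92 + 93.096 = 519.016

519.02 points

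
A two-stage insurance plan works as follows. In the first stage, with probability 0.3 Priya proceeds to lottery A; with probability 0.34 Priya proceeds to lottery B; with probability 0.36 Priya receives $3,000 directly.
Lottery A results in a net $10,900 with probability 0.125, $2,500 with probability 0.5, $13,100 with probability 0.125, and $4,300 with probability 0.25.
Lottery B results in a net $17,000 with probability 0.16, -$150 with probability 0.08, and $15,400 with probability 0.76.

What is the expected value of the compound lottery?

EV(A) = 0.125 × 10900 + 0.5 × 2500 + 0.125 × 13100 + 0.25 × 4300 = 1362.5 + 1250 + 1637.5 + 1075 = 5325
EV(B) = 0.16 × 17000 + 0.08 × (-150) + 0.76 × 15400 = 2720 − 12 + 11704 = 14412
Branch C: 3000 (certain)
Overall = 0.3 × 5325 + 0.34 × 14412 + 0.36 × 3000 = 1597.5 + 4900.08 + 1080 = 7577.58

$7,577.58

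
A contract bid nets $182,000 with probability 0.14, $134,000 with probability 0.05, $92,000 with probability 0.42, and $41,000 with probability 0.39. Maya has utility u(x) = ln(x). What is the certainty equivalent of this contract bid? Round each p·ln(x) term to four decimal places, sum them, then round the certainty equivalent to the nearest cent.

$75,252.17

E[u] = 0.14·ln(182000) + 0.05·ln(134000) + 0.42·ln(92000) + 0.39·ln(41000) = 1.6956 + 0.5903 + 4.8004 + 4.1423 = 11.2286
CE = e^11.2286 ≈ 75252.17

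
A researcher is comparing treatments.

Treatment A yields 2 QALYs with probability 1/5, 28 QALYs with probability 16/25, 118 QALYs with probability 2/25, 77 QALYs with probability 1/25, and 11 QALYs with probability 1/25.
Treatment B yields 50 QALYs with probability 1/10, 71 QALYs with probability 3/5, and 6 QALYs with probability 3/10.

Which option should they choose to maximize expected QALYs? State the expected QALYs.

Treatment A = 1/5 × 2 + 16/25 × 28 + 2/25 × 118 + 1/25 × 77 + 1/25 × 11 = 0.4 + 17.92 + 9.44 + 3.08 + 0.44 = 31.28
Treatment B = 1/10 × 50 + 3/5 × 71 + 3/10 × 6 = 5 + 42.6 + 1.8 = 49.4

Treatment B (49.4 QALYs)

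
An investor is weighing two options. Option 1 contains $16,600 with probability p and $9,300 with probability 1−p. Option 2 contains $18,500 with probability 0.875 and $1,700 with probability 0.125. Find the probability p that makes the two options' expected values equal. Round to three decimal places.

p = 0.973

EV(Option 2) = 0.875 × 18500 + 0.125 × 1700 = 16187.5 + 212.5 = 16400
p·16600 + (1−p)·9300 = 16400
7300p + 9300 = 16400
p = (16400 − 9300) / 7300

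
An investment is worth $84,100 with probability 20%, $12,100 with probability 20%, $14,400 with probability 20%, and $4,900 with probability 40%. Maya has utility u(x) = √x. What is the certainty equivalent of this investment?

$17,424

E[u] = 0.2·√84100 + 0.2·√12100 + 0.2·√14400 + 0.4·√4900 = 0.2·290 + 0.2·110 + 0.2·120 + 0.4·70 = 132
CE = (132)² = 17424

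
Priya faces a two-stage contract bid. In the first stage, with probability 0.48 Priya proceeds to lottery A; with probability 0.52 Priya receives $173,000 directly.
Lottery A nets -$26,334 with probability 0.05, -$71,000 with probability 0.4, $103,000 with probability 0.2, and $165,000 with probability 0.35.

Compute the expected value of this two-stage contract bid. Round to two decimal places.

EV(A) = 0.05 × (-26334) + 0.4 × (-71000) + 0.2 × 103000 + 0.35 × 165000 = -1316.7 − 28400 + 20600 + 57750 = 48633.3
Branch B: 173000 (certain)
Overall = 0.48 × 48633.3 + 0.52 × 173000 = 23343.984 + 89960 = 113303.984

$113,303.98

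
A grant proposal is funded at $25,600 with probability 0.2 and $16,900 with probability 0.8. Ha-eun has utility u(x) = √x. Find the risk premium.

$144

E[u] = 0.2·√25600 + 0.8·√16900 = 0.2·160 + 0.8·130 = 136
CE = (136)² = 18496
Risk premium = EV − CE = 18640 − 18496 = 144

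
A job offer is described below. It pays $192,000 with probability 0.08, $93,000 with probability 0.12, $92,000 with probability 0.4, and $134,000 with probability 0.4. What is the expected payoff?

$116,920

EV = 0.08 × 192000 + 0.12 × 93000 + 0.4 × 92000 + 0.4 × 134000 = 15360 + 11160 + 36800 + 53600 = 116920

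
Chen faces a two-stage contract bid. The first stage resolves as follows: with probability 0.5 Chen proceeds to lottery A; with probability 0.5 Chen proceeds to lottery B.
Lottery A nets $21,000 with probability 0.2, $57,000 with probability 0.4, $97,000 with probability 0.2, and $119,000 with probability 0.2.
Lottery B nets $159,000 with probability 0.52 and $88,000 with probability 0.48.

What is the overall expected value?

EV(A) = 0.2 × 21000 + 0.4 × 57000 + 0.2 × 97000 + 0.2 × 119000 = 4200 + 22800 + 19400 + 23800 = 70200
EV(B) = 0.52 × 159000 + 0.48 × 88000 = 82680 + 42240 = 124920
Overall = 0.5 × 70200 + 0.5 × 124920 = 35100 + 62460 = 97560

$97,560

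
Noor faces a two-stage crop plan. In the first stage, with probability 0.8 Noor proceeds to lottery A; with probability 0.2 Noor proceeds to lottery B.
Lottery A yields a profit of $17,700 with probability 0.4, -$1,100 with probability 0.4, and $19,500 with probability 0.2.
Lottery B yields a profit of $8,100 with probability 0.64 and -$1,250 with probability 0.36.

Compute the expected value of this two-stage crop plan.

EV(A) = 0.4 × 17700 + 0.4 × (-1100) + 0.2 × 19500 = 7080 − 440 + 3900 = 10540
EV(B) = 0.64 × 8100 + 0.36 × (-1250) = 5184 − 450 = 4734
Overall = 0.8 × 10540 + 0.2 × 4734 = 8432 + 946.8 = 9378.8

$9,378.80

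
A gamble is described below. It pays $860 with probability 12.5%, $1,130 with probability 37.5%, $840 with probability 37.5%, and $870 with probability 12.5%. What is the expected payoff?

EV = 0.125 × 860 + 0.375 × 1130 + 0.375 × 840 + 0.125 × 870 = 107.5 + 423.75 + 315 + 108.75 = 955

$955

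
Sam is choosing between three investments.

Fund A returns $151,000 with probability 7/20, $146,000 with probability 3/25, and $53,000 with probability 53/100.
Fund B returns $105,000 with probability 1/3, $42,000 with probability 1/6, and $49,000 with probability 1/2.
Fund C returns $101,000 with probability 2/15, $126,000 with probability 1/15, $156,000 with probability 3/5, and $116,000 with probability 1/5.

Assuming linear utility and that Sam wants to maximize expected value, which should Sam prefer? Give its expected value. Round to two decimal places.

Fund C ($138,666.67)

Fund A = 7/20 × 151000 + 3/25 × 146000 + 53/100 × 53000 = 52850 + 17520 + 28090 = 98460
Fund B = 1/3 × 105000 + 1/6 × 42000 + 1/2 × 49000 = 35000 + 7000 + 24500 = 66500
Fund C = 2/15 × 101000 + 1/15 × 126000 + 3/5 × 156000 + 1/5 × 116000 = 13466.6667 + 8400 + 93600 + 23200 = 138666.6667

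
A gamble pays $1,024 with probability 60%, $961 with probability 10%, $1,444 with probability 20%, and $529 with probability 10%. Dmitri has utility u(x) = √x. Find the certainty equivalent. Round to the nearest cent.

$1,036.84

E[u] = 0.6·√1024 + 0.1·√961 + 0.2·√1444 + 0.1·√529 = 0.6·32 + 0.1·31 + 0.2·38 + 0.1·23 = 32.2
CE = (32.2)² = 1036.84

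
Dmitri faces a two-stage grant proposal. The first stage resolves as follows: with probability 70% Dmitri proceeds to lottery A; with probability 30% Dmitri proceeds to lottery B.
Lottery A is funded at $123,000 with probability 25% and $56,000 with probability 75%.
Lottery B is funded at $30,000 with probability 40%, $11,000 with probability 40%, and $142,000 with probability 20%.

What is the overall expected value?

EV(A) = 0.25 × 123000 + 0.75 × 56000 = 30750 + 42000 = 72750
EV(B) = 0.4 × 30000 + 0.4 × 11000 + 0.2 × 142000 = 12000 + 4400 + 28400 = 44800
Overall = 0.7 × 72750 + 0.3 × 44800 = 50925 + 13440 = 64365

$64,365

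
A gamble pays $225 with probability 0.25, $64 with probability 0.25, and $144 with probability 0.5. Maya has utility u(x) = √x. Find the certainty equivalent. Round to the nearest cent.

E[u] = 0.25·√225 + 0.25·√64 + 0.5·√144 = 0.25·15 + 0.25·8 + 0.5·12 = 11.75
CE = (11.75)² = 138.0625

$138.06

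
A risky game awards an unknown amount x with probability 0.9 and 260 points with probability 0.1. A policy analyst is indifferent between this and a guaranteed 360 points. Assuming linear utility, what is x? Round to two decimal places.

x = 371.11 points

0.9·x + 0.1·260 = 360
0.9·x = 360 − 26 = 334
x = 334 / 0.9 = 371.1111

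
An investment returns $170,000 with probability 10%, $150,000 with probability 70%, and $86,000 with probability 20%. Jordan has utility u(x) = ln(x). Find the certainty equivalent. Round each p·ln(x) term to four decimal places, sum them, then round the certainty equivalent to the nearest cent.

$135,903.45

E[u] = 0.1·ln(170000) + 0.7·ln(150000) + 0.2·ln(86000) = 1.2044 + 8.3429 + 2.2724 = 11.8197
CE = e^11.8197 ≈ 135903.45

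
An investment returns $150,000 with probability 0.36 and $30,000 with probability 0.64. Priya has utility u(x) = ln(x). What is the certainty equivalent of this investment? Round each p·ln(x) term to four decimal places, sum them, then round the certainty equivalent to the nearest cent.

E[u] = 0.36·ln(150000) + 0.64·ln(30000) = 4.2906 + 6.5977 = 10.8883
CE = e^10.8883 ≈ 53546.19

$53,546.19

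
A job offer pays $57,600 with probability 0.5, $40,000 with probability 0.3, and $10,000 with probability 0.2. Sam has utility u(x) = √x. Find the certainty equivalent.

E[u] = 0.5·√57600 + 0.3·√40000 + 0.2·√10000 = 0.5·240 + 0.3·200 + 0.2·100 = 200
CE = (200)² = 40000

$40,000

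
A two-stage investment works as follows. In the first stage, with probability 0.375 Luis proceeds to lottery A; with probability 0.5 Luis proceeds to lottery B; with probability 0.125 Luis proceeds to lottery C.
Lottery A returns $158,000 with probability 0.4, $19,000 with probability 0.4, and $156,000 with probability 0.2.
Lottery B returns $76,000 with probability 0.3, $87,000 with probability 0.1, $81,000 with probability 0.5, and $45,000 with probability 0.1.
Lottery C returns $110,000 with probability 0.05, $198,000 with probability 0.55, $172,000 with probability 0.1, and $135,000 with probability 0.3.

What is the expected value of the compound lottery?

EV(A) = 0.4 × 158000 + 0.4 × 19000 + 0.2 × 156000 = 63200 + 7600 + 31200 = 102000
EV(B) = 0.3 × 76000 + 0.1 × 87000 + 0.5 × 81000 + 0.1 × 45000 = 22800 + 8700 + 40500 + 4500 = 76500
EV(C) = 0.05 × 110000 + 0.55 × 198000 + 0.1 × 172000 + 0.3 × 135000 = 5500 + 108900 + 17200 + 40500 = 172100
Overall = 0.375 × 102000 + 0.5 × 76500 + 0.125 × 172100 = 38250 + 38250 + 21512.5 = 98012.5

$98,012.50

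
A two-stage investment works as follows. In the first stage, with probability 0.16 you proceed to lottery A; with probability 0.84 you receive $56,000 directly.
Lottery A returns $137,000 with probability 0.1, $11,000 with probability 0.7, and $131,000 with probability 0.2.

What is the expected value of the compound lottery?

$54,656

EV(A) = 0.1 × 137000 + 0.7 × 11000 + 0.2 × 131000 = 13700 + 7700 + 26200 = 47600
Branch B: 56000 (certain)
Overall = 0.16 × 47600 + 0.84 × 56000 = 7616 + 47040 = 54656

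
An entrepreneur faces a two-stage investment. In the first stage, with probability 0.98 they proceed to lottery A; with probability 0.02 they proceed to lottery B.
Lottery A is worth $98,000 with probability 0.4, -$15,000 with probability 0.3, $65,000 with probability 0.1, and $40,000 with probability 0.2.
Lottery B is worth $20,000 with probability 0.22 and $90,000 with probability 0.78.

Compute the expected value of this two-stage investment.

EV(A) = 0.4 × 98000 + 0.3 × (-15000) + 0.1 × 65000 + 0.2 × 40000 = 39200 − 4500 + 6500 + 8000 = 49200
EV(B) = 0.22 × 20000 + 0.78 × 90000 = 4400 + 70200 = 74600
Overall = 0.98 × 49200 + 0.02 × 74600 = 48216 + 1492 = 49708

$49,708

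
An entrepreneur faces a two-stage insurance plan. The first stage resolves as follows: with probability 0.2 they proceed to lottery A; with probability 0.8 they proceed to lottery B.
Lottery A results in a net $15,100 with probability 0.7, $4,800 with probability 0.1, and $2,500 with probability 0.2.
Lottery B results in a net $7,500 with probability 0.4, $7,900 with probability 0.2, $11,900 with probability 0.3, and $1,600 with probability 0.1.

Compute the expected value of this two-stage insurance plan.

$8,958

EV(A) = 0.7 × 15100 + 0.1 × 4800 + 0.2 × 2500 = 10570 + 480 + 500 = 11550
EV(B) = 0.4 × 7500 + 0.2 × 7900 + 0.3 × 11900 + 0.1 × 1600 = 3000 + 1580 + 3570 + 160 = 8310
Overall = 0.2 × 11550 + 0.8 × 8310 = 2310 + 6648 = 8958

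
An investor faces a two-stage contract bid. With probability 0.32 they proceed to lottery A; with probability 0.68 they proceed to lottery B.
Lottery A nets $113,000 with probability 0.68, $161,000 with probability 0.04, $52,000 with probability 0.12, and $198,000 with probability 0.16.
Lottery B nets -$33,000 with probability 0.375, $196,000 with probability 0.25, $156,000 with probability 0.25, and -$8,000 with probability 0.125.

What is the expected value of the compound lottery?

$89,529

EV(A) = 0.68 × 113000 + 0.04 × 161000 + 0.12 × 52000 + 0.16 × 198000 = 76840 + 6440 + 6240 + 31680 = 121200
EV(B) = 0.375 × (-33000) + 0.25 × 196000 + 0.25 × 156000 + 0.125 × (-8000) = -12375 + 49000 + 39000 − 1000 = 74625
Overall = 0.32 × 121200 + 0.68 × 74625 = 38784 + 50745 = 89529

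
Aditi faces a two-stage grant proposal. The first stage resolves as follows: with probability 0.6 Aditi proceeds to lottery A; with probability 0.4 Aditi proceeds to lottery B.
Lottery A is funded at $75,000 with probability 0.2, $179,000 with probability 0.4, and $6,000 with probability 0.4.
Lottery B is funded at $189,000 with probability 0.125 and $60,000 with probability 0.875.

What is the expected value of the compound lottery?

EV(A) = 0.2 × 75000 + 0.4 × 179000 + 0.4 × 6000 = 15000 + 71600 + 2400 = 89000
EV(B) = 0.125 × 189000 + 0.875 × 60000 = 23625 + 52500 = 76125
Overall = 0.6 × 89000 + 0.4 × 76125 = 53400 + 30450 = 83850

$83,850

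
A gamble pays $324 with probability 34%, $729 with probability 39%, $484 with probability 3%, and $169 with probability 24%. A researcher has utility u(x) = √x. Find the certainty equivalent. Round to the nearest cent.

$417.38

E[u] = 0.34·√324 + 0.39·√729 + 0.03·√484 + 0.24·√169 = 0.34·18 + 0.39·27 + 0.03·22 + 0.24·13 = 20.43
CE = (20.43)² = 417.3849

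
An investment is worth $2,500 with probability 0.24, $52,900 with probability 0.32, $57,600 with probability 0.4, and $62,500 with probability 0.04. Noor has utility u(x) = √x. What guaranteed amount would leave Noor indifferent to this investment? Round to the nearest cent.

E[u] = 0.24·√2500 + 0.32·√52900 + 0.4·√57600 + 0.04·√62500 = 0.24·50 + 0.32·230 + 0.4·240 + 0.04·250 = 191.6
CE = (191.6)² = 36710.56

$36,710.56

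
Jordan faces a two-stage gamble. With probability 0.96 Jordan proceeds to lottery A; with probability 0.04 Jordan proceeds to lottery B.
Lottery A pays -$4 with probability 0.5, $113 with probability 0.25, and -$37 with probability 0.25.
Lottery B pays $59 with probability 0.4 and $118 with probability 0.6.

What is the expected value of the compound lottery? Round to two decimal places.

EV(A) = 0.5 × (-4) + 0.25 × 113 + 0.25 × (-37) = -2 + 28.25 − 9.25 = 17
EV(B) = 0.4 × 59 + 0.6 × 118 = 23.6 + 70.8 = 94.4
Overall = 0.96 × 17 + 0.04 × 94.4 = 16.32 + 3.776 = 20.096

$20.10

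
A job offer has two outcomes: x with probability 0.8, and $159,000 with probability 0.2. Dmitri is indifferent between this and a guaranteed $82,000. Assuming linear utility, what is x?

0.8·x + 0.2·159000 = 82000
0.8·x = 82000 − 31800 = 50200
x = 50200 / 0.8 = 62750

x = $62,750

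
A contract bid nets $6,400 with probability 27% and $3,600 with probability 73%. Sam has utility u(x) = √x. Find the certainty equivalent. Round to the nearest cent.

E[u] = 0.27·√6400 + 0.73·√3600 = 0.27·80 + 0.73·60 = 65.4
CE = (65.4)² = 4277.16

$4,277.16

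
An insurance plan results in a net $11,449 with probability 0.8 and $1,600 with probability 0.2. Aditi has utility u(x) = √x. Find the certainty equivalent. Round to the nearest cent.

E[u] = 0.8·√11449 + 0.2·√1600 = 0.8·107 + 0.2·40 = 93.6
CE = (93.6)² = 8760.96

$8,760.96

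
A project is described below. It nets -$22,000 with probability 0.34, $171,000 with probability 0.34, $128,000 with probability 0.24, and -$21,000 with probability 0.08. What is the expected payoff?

EV = 0.34 × (-22000) + 0.34 × 171000 + 0.24 × 128000 + 0.08 × (-21000) = -7480 + 58140 + 30720 − 1680 = 79700

$79,700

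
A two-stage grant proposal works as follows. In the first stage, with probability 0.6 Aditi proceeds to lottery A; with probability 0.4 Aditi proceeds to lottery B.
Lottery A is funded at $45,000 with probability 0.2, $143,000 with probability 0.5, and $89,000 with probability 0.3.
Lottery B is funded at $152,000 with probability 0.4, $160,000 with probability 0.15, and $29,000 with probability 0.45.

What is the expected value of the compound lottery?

$103,460

EV(A) = 0.2 × 45000 + 0.5 × 143000 + 0.3 × 89000 = 9000 + 71500 + 26700 = 107200
EV(B) = 0.4 × 152000 + 0.15 × 160000 + 0.45 × 29000 = 60800 + 24000 + 13050 = 97850
Overall = 0.6 × 107200 + 0.4 × 97850 = 64320 + 39140 = 103460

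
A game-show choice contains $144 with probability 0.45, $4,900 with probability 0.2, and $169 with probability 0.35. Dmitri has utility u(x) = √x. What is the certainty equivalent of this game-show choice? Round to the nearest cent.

$573.60

E[u] = 0.45·√144 + 0.2·√4900 + 0.35·√169 = 0.45·12 + 0.2·70 + 0.35·13 = 23.95
CE = (23.95)² = 573.6025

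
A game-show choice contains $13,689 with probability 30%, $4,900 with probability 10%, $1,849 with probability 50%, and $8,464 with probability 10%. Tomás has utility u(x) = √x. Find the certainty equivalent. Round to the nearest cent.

$5,299.84

E[u] = 0.3·√13689 + 0.1·√4900 + 0.5·√1849 + 0.1·√8464 = 0.3·117 + 0.1·70 + 0.5·43 + 0.1·92 = 72.8
CE = (72.8)² = 5299.84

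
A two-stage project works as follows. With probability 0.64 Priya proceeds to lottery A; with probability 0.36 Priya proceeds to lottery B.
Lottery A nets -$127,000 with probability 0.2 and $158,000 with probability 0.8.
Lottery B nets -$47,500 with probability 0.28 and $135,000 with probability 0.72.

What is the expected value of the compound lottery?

$94,844

EV(A) = 0.2 × (-127000) + 0.8 × 158000 = -25400 + 126400 = 101000
EV(B) = 0.28 × (-47500) + 0.72 × 135000 = -13300 + 97200 = 83900
Overall = 0.64 × 101000 + 0.36 × 83900 = 64640 + 30204 = 94844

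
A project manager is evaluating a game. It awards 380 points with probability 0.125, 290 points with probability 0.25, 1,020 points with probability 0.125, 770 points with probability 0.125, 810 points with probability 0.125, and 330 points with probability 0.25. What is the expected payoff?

EV = 0.125 × 380 + 0.25 × 290 + 0.125 × 1020 + 0.125 × 770 + 0.125 × 810 + 0.25 × 330 = 47.5 + 72.5 + 127.5 + 96.25 + 101.25 + 82.5 = 527.5

527.5 points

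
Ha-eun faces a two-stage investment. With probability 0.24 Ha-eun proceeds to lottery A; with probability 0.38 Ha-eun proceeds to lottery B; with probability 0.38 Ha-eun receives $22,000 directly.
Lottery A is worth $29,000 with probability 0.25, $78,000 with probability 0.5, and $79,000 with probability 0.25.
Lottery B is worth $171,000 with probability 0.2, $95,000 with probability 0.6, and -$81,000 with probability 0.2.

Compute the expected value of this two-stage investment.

EV(A) = 0.25 × 29000 + 0.5 × 78000 + 0.25 × 79000 = 7250 + 39000 + 19750 = 66000
EV(B) = 0.2 × 171000 + 0.6 × 95000 + 0.2 × (-81000) = 34200 + 57000 − 16200 = 75000
Branch C: 22000 (certain)
Overall = 0.24 × 66000 + 0.38 × 75000 + 0.38 × 22000 = 15840 + 28500 + 8360 = 52700

$52,700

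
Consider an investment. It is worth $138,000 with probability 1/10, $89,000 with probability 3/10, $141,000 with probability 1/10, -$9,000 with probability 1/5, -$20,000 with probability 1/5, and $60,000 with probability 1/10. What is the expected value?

EV = 1/10 × 138000 + 3/10 × 89000 + 1/10 × 141000 + 1/5 × (-9000) + 1/5 × (-20000) + 1/10 × 60000 = 13800 + 26700 + 14100 − 1800 − 4000 + 6000 = 54800

$54,800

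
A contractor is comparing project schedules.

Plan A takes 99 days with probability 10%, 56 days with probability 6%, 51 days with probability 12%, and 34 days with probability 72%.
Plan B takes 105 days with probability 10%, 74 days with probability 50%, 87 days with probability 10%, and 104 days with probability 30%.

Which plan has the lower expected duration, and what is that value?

Plan A = 0.1 × 99 + 0.06 × 56 + 0.12 × 51 + 0.72 × 34 = 9.9 + 3.36 + 6.12 + 24.48 = 43.86
Plan B = 0.1 × 105 + 0.5 × 74 + 0.1 × 87 + 0.3 × 104 = 10.5 + 37 + 8.7 + 31.2 = 87.4

Plan A (43.86 days)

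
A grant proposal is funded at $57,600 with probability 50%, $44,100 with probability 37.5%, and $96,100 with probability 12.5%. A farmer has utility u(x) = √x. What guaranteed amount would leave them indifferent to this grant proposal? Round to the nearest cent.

E[u] = 0.5·√57600 + 0.375·√44100 + 0.125·√96100 = 0.5·240 + 0.375·210 + 0.125·310 = 237.5
CE = (237.5)² = 56406.25

$56,406.25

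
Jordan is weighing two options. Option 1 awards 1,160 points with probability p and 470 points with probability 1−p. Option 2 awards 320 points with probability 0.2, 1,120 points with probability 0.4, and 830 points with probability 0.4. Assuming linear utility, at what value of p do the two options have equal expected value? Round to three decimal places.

EV(Option 2) = 0.2 × 320 + 0.4 × 1120 + 0.4 × 830 = 64 + 448 + 332 = 844
p·1160 + (1−p)·470 = 844
690p + 470 = 844
p = (844 − 470) / 690

p = 0.542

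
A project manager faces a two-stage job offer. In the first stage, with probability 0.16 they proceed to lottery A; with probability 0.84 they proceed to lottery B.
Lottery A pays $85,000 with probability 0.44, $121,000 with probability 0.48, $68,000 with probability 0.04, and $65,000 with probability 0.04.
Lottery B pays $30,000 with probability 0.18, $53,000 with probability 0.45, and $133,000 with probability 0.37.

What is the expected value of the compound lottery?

EV(A) = 0.44 × 85000 + 0.48 × 121000 + 0.04 × 68000 + 0.04 × 65000 = 37400 + 58080 + 2720 + 2600 = 100800
EV(B) = 0.18 × 30000 + 0.45 × 53000 + 0.37 × 133000 = 5400 + 23850 + 49210 = 78460
Overall = 0.16 × 100800 + 0.84 × 78460 = 16128 + 65906.4 = 82034.4

$82,034.40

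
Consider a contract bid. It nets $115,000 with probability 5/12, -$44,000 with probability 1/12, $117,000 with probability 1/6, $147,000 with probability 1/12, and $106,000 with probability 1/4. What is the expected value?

EV = 5/12 × 115000 + 1/12 × (-44000) + 1/6 × 117000 + 1/12 × 147000 + 1/4 × 106000 = 47916.6667 − 3666.6667 + 19500 + 12250 + 26500 = 102500

$102,500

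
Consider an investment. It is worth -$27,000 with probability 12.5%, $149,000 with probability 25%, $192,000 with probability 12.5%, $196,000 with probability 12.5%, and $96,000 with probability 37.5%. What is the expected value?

$118,375

EV = 0.125 × (-27000) + 0.25 × 149000 + 0.125 × 192000 + 0.125 × 196000 + 0.375 × 96000 = -3375 + 37250 + 24000 + 24500 + 36000 = 118375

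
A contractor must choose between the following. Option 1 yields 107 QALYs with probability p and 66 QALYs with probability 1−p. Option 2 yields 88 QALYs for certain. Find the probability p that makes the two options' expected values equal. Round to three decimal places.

p·107 + (1−p)·66 = 88
41p + 66 = 88
p = (88 − 66) / 41

p = 0.537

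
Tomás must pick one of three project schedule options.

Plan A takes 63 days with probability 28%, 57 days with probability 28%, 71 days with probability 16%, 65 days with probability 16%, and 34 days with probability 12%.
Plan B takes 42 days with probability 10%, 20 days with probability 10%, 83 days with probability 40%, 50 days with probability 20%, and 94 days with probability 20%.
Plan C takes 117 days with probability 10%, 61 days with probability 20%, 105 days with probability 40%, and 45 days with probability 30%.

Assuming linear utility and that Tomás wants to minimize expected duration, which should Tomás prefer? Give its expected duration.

Plan A = 0.28 × 63 + 0.28 × 57 + 0.16 × 71 + 0.16 × 65 + 0.12 × 34 = 17.64 + 15.96 + 11.36 + 10.4 + 4.08 = 59.44
Plan B = 0.1 × 42 + 0.1 × 20 + 0.4 × 83 + 0.2 × 50 + 0.2 × 94 = 4.2 + 2 + 33.2 + 10 + 18.8 = 68.2
Plan C = 0.1 × 117 + 0.2 × 61 + 0.4 × 105 + 0.3 × 45 = 11.7 + 12.2 + 42 + 13.5 = 79.4

Plan A (59.44 days)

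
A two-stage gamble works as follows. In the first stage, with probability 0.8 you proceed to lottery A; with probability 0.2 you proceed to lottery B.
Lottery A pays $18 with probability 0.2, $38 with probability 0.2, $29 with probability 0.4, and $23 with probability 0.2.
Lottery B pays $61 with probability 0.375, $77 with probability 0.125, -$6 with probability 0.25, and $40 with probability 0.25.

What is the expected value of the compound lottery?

$30.12

EV(A) = 0.2 × 18 + 0.2 × 38 + 0.4 × 29 + 0.2 × 23 = 3.6 + 7.6 + 11.6 + 4.6 = 27.4
EV(B) = 0.375 × 61 + 0.125 × 77 + 0.25 × (-6) + 0.25 × 40 = 22.875 + 9.625 − 1.5 + 10 = 41
Overall = 0.8 × 27.4 + 0.2 × 41 = 21.92 + 8.2 = 30.12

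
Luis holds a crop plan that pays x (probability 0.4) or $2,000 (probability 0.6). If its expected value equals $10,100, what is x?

x = $22,250

0.4·x + 0.6·2000 = 10100
0.4·x = 10100 − 1200 = 8900
x = 8900 / 0.4 = 22250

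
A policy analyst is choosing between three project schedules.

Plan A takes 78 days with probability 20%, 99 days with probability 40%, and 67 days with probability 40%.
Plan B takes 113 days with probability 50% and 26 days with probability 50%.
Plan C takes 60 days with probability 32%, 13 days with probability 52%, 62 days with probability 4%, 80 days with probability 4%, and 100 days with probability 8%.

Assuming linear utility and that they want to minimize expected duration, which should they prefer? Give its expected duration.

Plan C (39.64 days)

Plan A = 0.2 × 78 + 0.4 × 99 + 0.4 × 67 = 15.6 + 39.6 + 26.8 = 82
Plan B = 0.5 × 113 + 0.5 × 26 = 56.5 + 13 = 69.5
Plan C = 0.32 × 60 + 0.52 × 13 + 0.04 × 62 + 0.04 × 80 + 0.08 × 100 = 19.2 + 6.76 + 2.48 + 3.2 + 8 = 39.64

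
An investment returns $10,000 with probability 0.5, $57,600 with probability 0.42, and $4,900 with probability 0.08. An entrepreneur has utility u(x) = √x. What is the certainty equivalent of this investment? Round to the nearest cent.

E[u] = 0.5·√10000 + 0.42·√57600 + 0.08·√4900 = 0.5·100 + 0.42·240 + 0.08·70 = 156.4
CE = (156.4)² = 24460.96

$24,460.96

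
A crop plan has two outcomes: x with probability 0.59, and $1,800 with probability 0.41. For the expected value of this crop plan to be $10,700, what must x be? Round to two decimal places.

x = $16,884.75

0.59·x + 0.41·1800 = 10700
0.59·x = 10700 − 738 = 9962
x = 9962 / 0.59 = 16884.7458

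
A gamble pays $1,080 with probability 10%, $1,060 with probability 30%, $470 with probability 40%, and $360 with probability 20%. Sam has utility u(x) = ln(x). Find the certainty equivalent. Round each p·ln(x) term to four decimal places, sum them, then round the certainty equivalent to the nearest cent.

$618.07

E[u] = 0.1·ln(1080) + 0.3·ln(1060) + 0.4·ln(470) + 0.2·ln(360) = 0.6985 + 2.0898 + 2.4611 + 1.1772 = 6.4266
CE = e^6.4266 ≈ 618.07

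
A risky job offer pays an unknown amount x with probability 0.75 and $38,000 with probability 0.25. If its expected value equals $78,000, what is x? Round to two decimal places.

0.75·x + 0.25·38000 = 78000
0.75·x = 78000 − 9500 = 68500
x = 68500 / 0.75 = 91333.3333

x = $91,333.33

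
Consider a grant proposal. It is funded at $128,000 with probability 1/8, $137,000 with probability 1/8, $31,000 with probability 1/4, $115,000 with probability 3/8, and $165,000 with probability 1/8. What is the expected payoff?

EV = 1/8 × 128000 + 1/8 × 137000 + 1/4 × 31000 + 3/8 × 115000 + 1/8 × 165000 = 16000 + 17125 + 7750 + 43125 + 20625 = 104625

$104,625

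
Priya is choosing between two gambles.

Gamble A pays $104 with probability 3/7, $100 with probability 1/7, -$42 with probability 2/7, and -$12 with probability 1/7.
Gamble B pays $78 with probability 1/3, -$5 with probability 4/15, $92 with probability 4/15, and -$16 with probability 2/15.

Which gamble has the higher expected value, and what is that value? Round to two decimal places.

Gamble A = 3/7 × 104 + 1/7 × 100 + 2/7 × (-42) + 1/7 × (-12) = 44.5714 + 14.2857 − 12 − 1.7143 = 45.1429
Gamble B = 1/3 × 78 + 4/15 × (-5) + 4/15 × 92 + 2/15 × (-16) = 26 − 1.3333 + 24.5333 − 2.1333 = 47.0667

Gamble B ($47.07)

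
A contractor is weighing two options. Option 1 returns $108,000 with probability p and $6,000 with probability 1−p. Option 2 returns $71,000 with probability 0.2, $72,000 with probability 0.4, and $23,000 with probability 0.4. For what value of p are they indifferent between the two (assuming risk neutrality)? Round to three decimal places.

EV(Option 2) = 0.2 × 71000 + 0.4 × 72000 + 0.4 × 23000 = 14200 + 28800 + 9200 = 52200
p·108000 + (1−p)·6000 = 52200
102000p + 6000 = 52200
p = (52200 − 6000) / 102000

p = 0.453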